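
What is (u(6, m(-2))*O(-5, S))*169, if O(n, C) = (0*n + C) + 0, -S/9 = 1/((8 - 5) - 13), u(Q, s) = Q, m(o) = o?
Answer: 4563/5 ≈ 912.60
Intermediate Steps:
S = 9/10 (S = -9/((8 - 5) - 13) = -9/(3 - 13) = -9/(-10) = -9*(-⅒) = 9/10 ≈ 0.90000)
O(n, C) = C (O(n, C) = (0 + C) + 0 = C + 0 = C)
(u(6, m(-2))*O(-5, S))*169 = (6*(9/10))*169 = (27/5)*169 = 4563/5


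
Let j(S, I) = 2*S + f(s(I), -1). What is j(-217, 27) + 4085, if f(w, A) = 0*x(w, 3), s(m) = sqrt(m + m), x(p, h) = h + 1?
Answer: 3651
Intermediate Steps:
x(p, h) = 1 + h
s(m) = sqrt(2)*sqrt(m) (s(m) = sqrt(2*m) = sqrt(2)*sqrt(m))
f(w, A) = 0 (f(w, A) = 0*(1 + 3) = 0*4 = 0)
j(S, I) = 2*S (j(S, I) = 2*S + 0 = 2*S)
j(-217, 27) + 4085 = 2*(-217) + 4085 = -434 + 4085 = 3651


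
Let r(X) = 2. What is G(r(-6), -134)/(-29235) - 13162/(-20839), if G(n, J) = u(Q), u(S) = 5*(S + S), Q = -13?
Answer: 77500028/121845633 ≈ 0.63605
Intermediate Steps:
u(S) = 10*S (u(S) = 5*(2*S) = 10*S)
G(n, J) = -130 (G(n, J) = 10*(-13) = -130)
G(r(-6), -134)/(-29235) - 13162/(-20839) = -130/(-29235) - 13162/(-20839) = -130*(-1/29235) - 13162*(-1/20839) = 26/5847 + 13162/20839 = 77500028/121845633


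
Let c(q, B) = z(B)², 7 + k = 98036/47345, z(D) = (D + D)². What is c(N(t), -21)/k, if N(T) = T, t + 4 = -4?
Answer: -16369249680/25931 ≈ -6.3126e+5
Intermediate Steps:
t = -8 (t = -4 - 4 = -8)
z(D) = 4*D² (z(D) = (2*D)² = 4*D²)
k = -233379/47345 (k = -7 + 98036/47345 = -233379/47345 ≈ -4.9293)
c(q, B) = 16*B⁴ (c(q, B) = (4*B²)² = 16*B⁴)
c(N(t), -21)/k = (16*(-21)⁴)/(-233379/47345) = (16*194481)*(-47345/233379) = 3111696*(-47345/233379) = -16369249680/25931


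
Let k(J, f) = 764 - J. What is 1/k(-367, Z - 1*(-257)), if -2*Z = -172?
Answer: 1/1131 ≈ 0.00088417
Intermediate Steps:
Z = 86 (Z = -1/2*(-172) = 86)
1/k(-367, Z - 1*(-257)) = 1/(764 - 1*(-367)) = 1/(764 + 367) = 1/1131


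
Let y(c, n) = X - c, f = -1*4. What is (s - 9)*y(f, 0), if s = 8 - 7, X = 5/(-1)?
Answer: 8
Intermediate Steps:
f = -4
X = -5 (X = 5*(-1) = -5)
y(c, n) = -5 - c
s = 1
(s - 9)*y(f, 0) = (1 - 9)*(-5 - 1*(-4)) = -8*(-5 + 4) = -8*(-1) = 8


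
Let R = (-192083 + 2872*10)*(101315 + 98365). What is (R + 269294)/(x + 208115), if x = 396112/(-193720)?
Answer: -789894620831390/5039455211 ≈ -1.5674e+5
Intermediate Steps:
x = -49514/24215 (x = 396112*(-1/193720) = -49514/24215 ≈ -2.0448)
R = -32620323840 (R = (-192083 + 28720)*199680 = -163363*199680 = -32620323840)
(R + 269294)/(x + 208115) = (-32620323840 + 269294)/(-49514/24215 + 208115) = -32620054546/5039455211/24215 = -32620054546*24215/5039455211 = -789894620831390/5039455211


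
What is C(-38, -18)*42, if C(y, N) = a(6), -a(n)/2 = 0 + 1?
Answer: -84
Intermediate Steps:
a(n) = -2 (a(n) = -2*(0 + 1) = -2*1 = -2)
C(y, N) = -2
C(-38, -18)*42 = -2*42 = -84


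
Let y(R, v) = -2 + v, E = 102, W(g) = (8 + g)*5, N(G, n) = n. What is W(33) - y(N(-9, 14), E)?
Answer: 105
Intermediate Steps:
W(g) = 40 + 5*g
W(33) - y(N(-9, 14), E) = (40 + 5*33) - (-2 + 102) = (40 + 165) - 1*100 = 205 - 100 = 105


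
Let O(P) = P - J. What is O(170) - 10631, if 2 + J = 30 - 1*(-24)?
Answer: -10513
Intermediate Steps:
J = 52 (J = -2 + (30 - 1*(-24)) = -2 + (30 + 24) = -2 + 54 = 52)
O(P) = -52 + P (O(P) = P - 1*52 = P - 52 = -52 + P)
O(170) - 10631 = (-52 + 170) - 10631 = 118 - 10631 = -10513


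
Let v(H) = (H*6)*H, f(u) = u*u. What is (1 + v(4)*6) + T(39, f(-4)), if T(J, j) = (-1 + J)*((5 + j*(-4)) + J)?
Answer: -183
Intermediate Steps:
f(u) = u**2
T(J, j) = (-1 + J)*(5 + J - 4*j) (T(J, j) = (-1 + J)*((5 - 4*j) + J) = (-1 + J)*(5 + J - 4*j))
v(H) = 6*H**2 (v(H) = (6*H)*H = 6*H**2)
(1 + v(4)*6) + T(39, f(-4)) = (1 + (6*4**2)*6) + (-5 + 39**2 + 4*39 + 4*(-4)**2 - 4*39*(-4)**2) = (1 + (6*16)*6) + (-5 + 1521 + 156 + 4*16 - 4*39*16) = (1 + 96*6) + (-5 + 1521 + 156 + 64 - 2496) = (1 + 576) - 760 = 577 - 760 = -183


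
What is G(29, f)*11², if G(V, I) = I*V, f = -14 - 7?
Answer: -73689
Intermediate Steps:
f = -21
G(29, f)*11² = -21*29*11² = -609*121 = -73689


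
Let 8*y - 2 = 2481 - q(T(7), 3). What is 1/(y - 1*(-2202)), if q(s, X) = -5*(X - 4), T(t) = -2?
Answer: 4/10047 ≈ 0.00039813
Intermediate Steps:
q(s, X) = 20 - 5*X (q(s, X) = -5*(-4 + X) = 20 - 5*X)
y = 1239/4 (y = ¼ + (2481 - (20 - 5*3))/8 = ¼ + (2481 - (20 - 15))/8 = ¼ + (2481 - 1*5)/8 = ¼ + (2481 - 5)/8 = ¼ + (⅛)*2476 = ¼ + 619/2 = 1239/4 ≈ 309.75)
1/(y - 1*(-2202)) = 1/(1239/4 - 1*(-2202)) = 1/(1239/4 + 2202) = 1/(10047/4) = 4/10047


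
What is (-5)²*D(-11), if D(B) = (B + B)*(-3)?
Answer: 1650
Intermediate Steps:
D(B) = -6*B (D(B) = (2*B)*(-3) = -6*B)
(-5)²*D(-11) = (-5)²*(-6*(-11)) = 25*66 = 1650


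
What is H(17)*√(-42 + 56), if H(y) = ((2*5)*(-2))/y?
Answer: -20*√14/17 ≈ -4.4019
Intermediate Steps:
H(y) = -20/y (H(y) = (10*(-2))/y = -20/y)
H(17)*√(-42 + 56) = (-20/17)*√(-42 + 56) = (-20*1/17)*√14 = -20*√14/17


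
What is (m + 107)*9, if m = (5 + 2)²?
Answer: 1404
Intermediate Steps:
m = 49 (m = 7² = 49)
(m + 107)*9 = (49 + 107)*9 = 156*9 = 1404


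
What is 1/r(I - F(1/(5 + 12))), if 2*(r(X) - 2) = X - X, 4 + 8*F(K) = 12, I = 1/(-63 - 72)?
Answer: ½ ≈ 0.50000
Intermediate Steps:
I = -1/135 (I = 1/(-135) = -1/135 ≈ -0.0074074)
F(K) = 1 (F(K) = -½ + (⅛)*12 = -½ + 3/2 = 1)
r(X) = 2 (r(X) = 2 + (X - X)/2 = 2 + (½)*0 = 2 + 0 = 2)
1/r(I - F(1/(5 + 12))) = 1/2 = ½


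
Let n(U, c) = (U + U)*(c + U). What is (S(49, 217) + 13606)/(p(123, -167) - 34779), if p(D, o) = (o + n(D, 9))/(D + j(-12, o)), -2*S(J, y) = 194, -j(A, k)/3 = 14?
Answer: -1094229/2784794 ≈ -0.39293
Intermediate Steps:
n(U, c) = 2*U*(U + c) (n(U, c) = (2*U)*(U + c) = 2*U*(U + c))
j(A, k) = -42 (j(A, k) = -3*14 = -42)
S(J, y) = -97 (S(J, y) = -½*194 = -97)
p(D, o) = (o + 2*D*(9 + D))/(-42 + D) (p(D, o) = (o + 2*D*(D + 9))/(D - 42) = (o + 2*D*(9 + D))/(-42 + D))
(S(49, 217) + 13606)/(p(123, -167) - 34779) = (-97 + 13606)/((-167 + 2*123*(9 + 123))/(-42 + 123) - 34779) = 13509/((-167 + 2*123*132)/81 - 34779) = 13509/((-167 + 32472)/81 - 34779) = 13509/((1/81)*32305 - 34779) = 13509/(32305/81 - 34779) = 13509/(-2784794/81) = 13509*(-81/2784794) = -1094229/2784794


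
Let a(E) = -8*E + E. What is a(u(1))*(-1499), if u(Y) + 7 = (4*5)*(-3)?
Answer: -703031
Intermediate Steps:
u(Y) = -67 (u(Y) = -7 + (4*5)*(-3) = -7 + 20*(-3) = -7 - 60 = -67)
a(E) = -7*E
a(u(1))*(-1499) = -7*(-67)*(-1499) = 469*(-1499) = -703031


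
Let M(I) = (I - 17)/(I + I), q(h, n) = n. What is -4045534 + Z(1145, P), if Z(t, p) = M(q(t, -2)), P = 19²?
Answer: -16182117/4 ≈ -4.0455e+6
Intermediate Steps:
P = 361
M(I) = (-17 + I)/(2*I) (M(I) = (-17 + I)/((2*I)) = (-17 + I)*(1/(2*I)) = (-17 + I)/(2*I))
Z(t, p) = 19/4 (Z(t, p) = (½)*(-17 - 2)/(-2) = (½)*(-½)*(-19) = 19/4)
-4045534 + Z(1145, P) = -4045534 + 19/4 = -16182117/4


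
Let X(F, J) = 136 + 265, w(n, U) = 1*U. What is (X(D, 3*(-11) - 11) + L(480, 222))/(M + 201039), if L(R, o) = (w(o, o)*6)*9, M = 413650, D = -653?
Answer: 12389/614689 ≈ 0.020155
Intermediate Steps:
w(n, U) = U
X(F, J) = 401
L(R, o) = 54*o (L(R, o) = (o*6)*9 = (6*o)*9 = 54*o)
(X(D, 3*(-11) - 11) + L(480, 222))/(M + 201039) = (401 + 54*222)/(413650 + 201039) = (401 + 11988)/614689 = 12389*(1/614689) = 12389/614689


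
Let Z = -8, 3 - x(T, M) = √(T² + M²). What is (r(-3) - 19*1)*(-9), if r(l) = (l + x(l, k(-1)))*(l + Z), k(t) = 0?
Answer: -126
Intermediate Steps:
x(T, M) = 3 - √(M² + T²) (x(T, M) = 3 - √(T² + M²) = 3 - √(M² + T²))
r(l) = (-8 + l)*(3 + l - √(l²)) (r(l) = (l + (3 - √(0² + l²)))*(l - 8) = (l + (3 - √(0 + l²)))*(-8 + l) = (l + (3 - √(l²)))*(-8 + l) = (3 + l - √(l²))*(-8 + l) = (-8 + l)*(3 + l - √(l²)))
(r(-3) - 19*1)*(-9) = ((-24 + (-3)² - 5*(-3) + 8*√((-3)²) - 1*(-3)*√((-3)²)) - 19*1)*(-9) = ((-24 + 9 + 15 + 8*√9 - 1*(-3)*√9) - 19)*(-9) = ((-24 + 9 + 15 + 8*3 - 1*(-3)*3) - 19)*(-9) = ((-24 + 9 + 15 + 24 + 9) - 19)*(-9) = (33 - 19)*(-9) = 14*(-9) = -126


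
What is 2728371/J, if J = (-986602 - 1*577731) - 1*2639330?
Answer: -909457/1401221 ≈ -0.64905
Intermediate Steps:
J = -4203663 (J = (-986602 - 577731) - 2639330 = -1564333 - 2639330 = -4203663)
2728371/J = 2728371/(-4203663) = 2728371*(-1/4203663) = -909457/1401221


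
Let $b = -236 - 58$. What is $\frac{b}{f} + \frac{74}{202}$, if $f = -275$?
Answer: $\frac{39869}{27775} \approx 1.4354$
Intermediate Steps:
$b = -294$ ($b = -236 - 58 = -294$)
$\frac{b}{f} + \frac{74}{202} = - \frac{294}{-275} + \frac{74}{202} = \left(-294\right) \left(- \frac{1}{275}\right) + 74 \cdot \frac{1}{202} = \frac{294}{275} + \frac{37}{101} = \frac{39869}{27775}$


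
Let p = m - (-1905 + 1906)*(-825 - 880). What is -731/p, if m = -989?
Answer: -731/716 ≈ -1.0210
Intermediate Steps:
p = 716 (p = -989 - (-1905 + 1906)*(-825 - 880) = -989 - (-1705) = -989 - 1*(-1705) = -989 + 1705 = 716)
-731/p = -731/716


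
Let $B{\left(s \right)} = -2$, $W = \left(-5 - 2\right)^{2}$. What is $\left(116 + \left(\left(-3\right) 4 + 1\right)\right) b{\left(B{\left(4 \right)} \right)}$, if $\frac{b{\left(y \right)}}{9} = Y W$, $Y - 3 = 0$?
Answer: $138915$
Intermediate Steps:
$Y = 3$ ($Y = 3 + 0 = 3$)
$W = 49$ ($W = \left(-7\right)^{2} = 49$)
$b{\left(y \right)} = 1323$ ($b{\left(y \right)} = 9 \cdot 3 \cdot 49 = 9 \cdot 147 = 1323$)
$\left(116 + \left(\left(-3\right) 4 + 1\right)\right) b{\left(B{\left(4 \right)} \right)} = \left(116 + \left(\left(-3\right) 4 + 1\right)\right) 1323 = \left(116 + \left(-12 + 1\right)\right) 1323 = \left(116 - 11\right) 1323 = 105 \cdot 1323 = 138915$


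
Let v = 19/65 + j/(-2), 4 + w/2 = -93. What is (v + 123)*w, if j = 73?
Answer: -1094451/65 ≈ -16838.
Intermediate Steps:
w = -194 (w = -8 + 2*(-93) = -8 - 186 = -194)
v = -4707/130 (v = 19/65 + 73/(-2) = 19*(1/65) + 73*(-½) = 19/65 - 73/2 = -4707/130 ≈ -36.208)
(v + 123)*w = (-4707/130 + 123)*(-194) = (11283/130)*(-194) = -1094451/65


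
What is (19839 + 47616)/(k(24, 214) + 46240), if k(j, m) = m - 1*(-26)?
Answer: 13491/9296 ≈ 1.4513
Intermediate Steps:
k(j, m) = 26 + m (k(j, m) = m + 26 = 26 + m)
(19839 + 47616)/(k(24, 214) + 46240) = (19839 + 47616)/((26 + 214) + 46240) = 67455/(240 + 46240) = 67455/46480 = 67455*(1/46480) = 13491/9296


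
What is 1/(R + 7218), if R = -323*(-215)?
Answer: 1/76663 ≈ 1.3044e-5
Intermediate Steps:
R = 69445
1/(R + 7218) = 1/(69445 + 7218) = 1/76663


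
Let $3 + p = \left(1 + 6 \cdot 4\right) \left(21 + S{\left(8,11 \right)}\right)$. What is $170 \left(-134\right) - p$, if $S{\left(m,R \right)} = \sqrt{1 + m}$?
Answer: $-23377$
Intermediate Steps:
$p = 597$ ($p = -3 + \left(1 + 6 \cdot 4\right) \left(21 + \sqrt{1 + 8}\right) = -3 + \left(1 + 24\right) \left(21 + \sqrt{9}\right) = -3 + 25 \left(21 + 3\right) = -3 + 25 \cdot 24 = -3 + 600 = 597$)
$170 \left(-134\right) - p = 170 \left(-134\right) - 597 = -22780 - 597 = -23377$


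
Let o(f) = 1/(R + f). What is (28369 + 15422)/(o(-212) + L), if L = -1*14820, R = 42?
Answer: -7444470/2519401 ≈ -2.9549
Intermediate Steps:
o(f) = 1/(42 + f)
L = -14820
(28369 + 15422)/(o(-212) + L) = (28369 + 15422)/(1/(42 - 212) - 14820) = 43791/(1/(-170) - 14820) = 43791/(-1/170 - 14820) = 43791/(-2519401/170) = 43791*(-170/2519401) = -7444470/2519401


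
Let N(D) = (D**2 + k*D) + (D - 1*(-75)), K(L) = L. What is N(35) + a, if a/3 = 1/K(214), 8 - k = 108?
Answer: -463307/214 ≈ -2165.0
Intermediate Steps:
k = -100 (k = 8 - 1*108 = 8 - 108 = -100)
a = 3/214 ≈ 0.014019
N(D) = 75 + D**2 - 99*D (N(D) = (D**2 - 100*D) + (D - 1*(-75)) = (D**2 - 100*D) + (D + 75) = (D**2 - 100*D) + (75 + D) = 75 + D**2 - 99*D)
N(35) + a = (75 + 35**2 - 99*35) + 3/214 = (75 + 1225 - 3465) + 3/214 = -2165 + 3/214 = -463307/214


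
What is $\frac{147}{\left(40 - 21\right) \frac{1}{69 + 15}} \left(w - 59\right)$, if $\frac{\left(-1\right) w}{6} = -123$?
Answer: $\frac{8384292}{19} \approx 4.4128 \cdot 10^{5}$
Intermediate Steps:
$w = 738$ ($w = \left(-6\right) \left(-123\right) = 738$)
$\frac{147}{\left(40 - 21\right) \frac{1}{69 + 15}} \left(w - 59\right) = \frac{147}{\left(40 - 21\right) \frac{1}{69 + 15}} \left(738 - 59\right) = \frac{147}{19 \cdot \frac{1}{84}} \cdot 679 = \frac{147}{\frac{19}{84}} \cdot 679 = 147 \cdot \frac{84}{19} \cdot 679 = \frac{12348}{19} \cdot 679 = \frac{8384292}{19}$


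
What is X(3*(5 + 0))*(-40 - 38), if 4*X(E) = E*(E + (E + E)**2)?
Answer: -535275/2 ≈ -2.6764e+5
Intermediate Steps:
X(E) = E*(E + 4*E**2)/4 (X(E) = (E*(E + (E + E)**2))/4 = (E*(E + (2*E)**2))/4 = (E*(E + 4*E**2))/4 = E*(E + 4*E**2)/4)
X(3*(5 + 0))*(-40 - 38) = ((3*(5 + 0))**2*(1/4 + 3*(5 + 0)))*(-40 - 38) = ((3*5)**2*(1/4 + 3*5))*(-78) = (15**2*(1/4 + 15))*(-78) = (225*(61/4))*(-78) = (13725/4)*(-78) = -535275/2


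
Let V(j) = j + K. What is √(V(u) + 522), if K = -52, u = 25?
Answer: 3*√55 ≈ 22.249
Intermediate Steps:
V(j) = -52 + j (V(j) = j - 52 = -52 + j)
√(V(u) + 522) = √((-52 + 25) + 522) = √(-27 + 522) = √495 = 3*√55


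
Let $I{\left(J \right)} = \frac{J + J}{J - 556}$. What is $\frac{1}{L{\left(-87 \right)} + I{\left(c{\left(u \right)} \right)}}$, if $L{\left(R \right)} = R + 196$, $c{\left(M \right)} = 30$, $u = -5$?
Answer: $\frac{263}{28637} \approx 0.0091839$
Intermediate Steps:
$I{\left(J \right)} = \frac{2 J}{-556 + J}$
$L{\left(R \right)} = 196 + R$
$\frac{1}{L{\left(-87 \right)} + I{\left(c{\left(u \right)} \right)}} = \frac{1}{\left(196 - 87\right) + 2 \cdot 30 \frac{1}{-556 + 30}} = \frac{1}{109 + 2 \cdot 30 \frac{1}{-526}} = \frac{1}{109 + 2 \cdot 30 \left(- \frac{1}{526}\right)} = \frac{1}{109 - \frac{30}{263}} = \frac{1}{\frac{28637}{263}} = \frac{263}{28637}$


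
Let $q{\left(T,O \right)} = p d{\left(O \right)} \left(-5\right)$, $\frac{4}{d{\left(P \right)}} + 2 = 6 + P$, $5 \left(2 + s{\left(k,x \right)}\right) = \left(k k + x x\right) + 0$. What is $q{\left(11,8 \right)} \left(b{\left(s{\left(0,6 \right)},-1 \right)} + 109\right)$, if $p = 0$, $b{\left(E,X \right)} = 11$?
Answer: $0$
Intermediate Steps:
$s{\left(k,x \right)} = -2 + \frac{k^{2}}{5} + \frac{x^{2}}{5}$ ($s{\left(k,x \right)} = -2 + \frac{\left(k k + x x\right) + 0}{5} = -2 + \frac{\left(k^{2} + x^{2}\right) + 0}{5} = -2 + \frac{k^{2} + x^{2}}{5} = -2 + \left(\frac{k^{2}}{5} + \frac{x^{2}}{5}\right) = -2 + \frac{k^{2}}{5} + \frac{x^{2}}{5}$)
$d{\left(P \right)} = \frac{4}{4 + P}$ ($d{\left(P \right)} = \frac{4}{-2 + \left(6 + P\right)} = \frac{4}{4 + P}$)
$q{\left(T,O \right)} = 0$ ($q{\left(T,O \right)} = 0 \frac{4}{4 + O} \left(-5\right) = 0 \left(-5\right) = 0$)
$q{\left(11,8 \right)} \left(b{\left(s{\left(0,6 \right)},-1 \right)} + 109\right) = 0 \left(11 + 109\right) = 0 \cdot 120 = 0$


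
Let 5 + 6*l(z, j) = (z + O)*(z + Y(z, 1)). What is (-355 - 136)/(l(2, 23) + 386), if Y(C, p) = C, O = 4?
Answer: -2946/2335 ≈ -1.2617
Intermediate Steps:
l(z, j) = -⅚ + z*(4 + z)/3 (l(z, j) = -⅚ + ((z + 4)*(z + z))/6 = -⅚ + ((4 + z)*(2*z))/6 = -⅚ + (2*z*(4 + z))/6 = -⅚ + z*(4 + z)/3)
(-355 - 136)/(l(2, 23) + 386) = (-355 - 136)/((-⅚ + (⅓)*2² + (4/3)*2) + 386) = -491/((-⅚ + (⅓)*4 + 8/3) + 386) = -491/((-⅚ + 4/3 + 8/3) + 386) = -491/(19/6 + 386) = -491/2335/6 = -491*6/2335 = -2946/2335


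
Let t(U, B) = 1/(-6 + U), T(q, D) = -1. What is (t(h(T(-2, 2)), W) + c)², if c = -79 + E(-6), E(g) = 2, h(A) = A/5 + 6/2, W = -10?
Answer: 1530169/256 ≈ 5977.2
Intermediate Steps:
h(A) = 3 + A/5 (h(A) = A*(⅕) + 6*(½) = A/5 + 3 = 3 + A/5)
c = -77 (c = -79 + 2 = -77)
(t(h(T(-2, 2)), W) + c)² = (1/(-6 + (3 + (⅕)*(-1))) - 77)² = (1/(-6 + (3 - ⅕)) - 77)² = (1/(-6 + 14/5) - 77)² = (1/(-16/5) - 77)² = (-5/16 - 77)² = (-1237/16)² = 1530169/256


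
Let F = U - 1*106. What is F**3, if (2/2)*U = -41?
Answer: -3176523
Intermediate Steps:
U = -41
F = -147 (F = -41 - 1*106 = -41 - 106 = -147)
F**3 = (-147)**3 = -3176523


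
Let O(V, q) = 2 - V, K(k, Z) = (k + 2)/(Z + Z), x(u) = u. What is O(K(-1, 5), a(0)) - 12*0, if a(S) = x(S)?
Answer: 19/10 ≈ 1.9000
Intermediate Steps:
a(S) = S
K(k, Z) = (2 + k)/(2*Z) (K(k, Z) = (2 + k)/((2*Z)) = (2 + k)*(1/(2*Z)) = (2 + k)/(2*Z))
O(K(-1, 5), a(0)) - 12*0 = (2 - (2 - 1)/(2*5)) - 12*0 = (2 - 1/(2*5)) + 0 = (2 - 1*⅒) + 0 = (2 - ⅒) + 0 = 19/10 + 0 = 19/10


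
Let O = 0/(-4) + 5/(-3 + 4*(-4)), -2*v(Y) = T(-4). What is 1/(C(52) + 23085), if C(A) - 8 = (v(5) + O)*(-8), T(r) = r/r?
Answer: 19/438883 ≈ 4.3292e-5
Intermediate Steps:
T(r) = 1
v(Y) = -1/2 (v(Y) = -1/2*1 = -1/2)
O = -5/19 (O = 0*(-1/4) + 5/(-3 - 16) = 0 + 5/(-19) = 0 + 5*(-1/19) = 0 - 5/19 = -5/19 ≈ -0.26316)
C(A) = 268/19 (C(A) = 8 + (-1/2 - 5/19)*(-8) = 8 - 29/38*(-8) = 8 + 116/19 = 268/19)
1/(C(52) + 23085) = 1/(268/19 + 23085) = 1/(438883/19) = 19/438883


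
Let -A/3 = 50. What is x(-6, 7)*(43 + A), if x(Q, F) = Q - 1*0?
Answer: 642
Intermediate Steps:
A = -150 (A = -3*50 = -150)
x(Q, F) = Q (x(Q, F) = Q + 0 = Q)
x(-6, 7)*(43 + A) = -6*(43 - 150) = -6*(-107) = 642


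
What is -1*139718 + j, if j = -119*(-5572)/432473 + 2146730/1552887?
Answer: -93830093825426012/671581699551 ≈ -1.3972e+5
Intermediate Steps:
j = 1958072440606/671581699551 (j = 663068*(1/432473) + 2146730*(1/1552887) = 663068/432473 + 2146730/1552887 = 1958072440606/671581699551 ≈ 2.9156)
-1*139718 + j = -1*139718 + 1958072440606/671581699551 = -139718 + 1958072440606/671581699551 = -93830093825426012/671581699551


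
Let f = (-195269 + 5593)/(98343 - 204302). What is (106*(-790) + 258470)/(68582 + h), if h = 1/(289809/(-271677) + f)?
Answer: 34651013859746/13600891296353 ≈ 2.5477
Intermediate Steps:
f = 189676/105959 (f = -189676/(-105959) = -189676*(-1/105959) = 189676/105959 ≈ 1.7901)
h = 1370791583/991558801 (h = 1/(289809/(-271677) + 189676/105959) = 1/(289809*(-1/271677) + 189676/105959) = 1/(-96603/90559 + 189676/105959) = 1/(991558801/1370791583) = 1370791583/991558801 ≈ 1.3825)
(106*(-790) + 258470)/(68582 + h) = (106*(-790) + 258470)/(68582 + 1370791583/991558801) = (-83740 + 258470)/(68004456481765/991558801) = 174730*(991558801/68004456481765) = 34651013859746/13600891296353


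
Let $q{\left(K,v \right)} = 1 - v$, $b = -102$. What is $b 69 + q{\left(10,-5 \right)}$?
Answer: $-7032$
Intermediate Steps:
$b 69 + q{\left(10,-5 \right)} = \left(-102\right) 69 + \left(1 - -5\right) = -7038 + \left(1 + 5\right) = -7038 + 6 = -7032$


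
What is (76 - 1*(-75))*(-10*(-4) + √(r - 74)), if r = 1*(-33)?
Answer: 6040 + 151*I*√107 ≈ 6040.0 + 1562.0*I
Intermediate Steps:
r = -33
(76 - 1*(-75))*(-10*(-4) + √(r - 74)) = (76 - 1*(-75))*(-10*(-4) + √(-33 - 74)) = (76 + 75)*(40 + √(-107)) = 151*(40 + I*√107) = 6040 + 151*I*√107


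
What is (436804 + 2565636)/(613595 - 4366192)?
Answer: -3002440/3752597 ≈ -0.80010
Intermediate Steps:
(436804 + 2565636)/(613595 - 4366192) = 3002440/(-3752597) = 3002440*(-1/3752597) = -3002440/3752597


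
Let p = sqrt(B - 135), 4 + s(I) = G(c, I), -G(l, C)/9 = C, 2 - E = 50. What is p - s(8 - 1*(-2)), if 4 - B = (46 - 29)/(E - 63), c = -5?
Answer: 94 + 2*I*sqrt(403041)/111 ≈ 94.0 + 11.439*I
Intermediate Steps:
E = -48 (E = 2 - 1*50 = 2 - 50 = -48)
B = 461/111 (B = 4 - (46 - 29)/(-48 - 63) = 4 - 17/(-111) = 4 - 17*(-1)/111 = 4 - 1*(-17/111) = 4 + 17/111 = 461/111 ≈ 4.1532)
G(l, C) = -9*C
s(I) = -4 - 9*I
p = 2*I*sqrt(403041)/111 (p = sqrt(461/111 - 135) = sqrt(-14524/111) = 2*I*sqrt(403041)/111 ≈ 11.439*I)
p - s(8 - 1*(-2)) = 2*I*sqrt(403041)/111 - (-4 - 9*(8 - 1*(-2))) = 2*I*sqrt(403041)/111 - (-4 - 9*(8 + 2)) = 2*I*sqrt(403041)/111 - (-4 - 9*10) = 2*I*sqrt(403041)/111 - (-4 - 90) = 2*I*sqrt(403041)/111 - 1*(-94) = 2*I*sqrt(403041)/111 + 94 = 94 + 2*I*sqrt(403041)/111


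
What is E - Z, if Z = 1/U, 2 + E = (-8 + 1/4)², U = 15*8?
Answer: 13933/240 ≈ 58.054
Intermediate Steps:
U = 120
E = 929/16 (E = -2 + (-8 + 1/4)² = -2 + (-8 + ¼)² = -2 + (-31/4)² = -2 + 961/16 = 929/16 ≈ 58.063)
Z = 1/120 ≈ 0.0083333
E - Z = 929/16 - 1*1/120 = 929/16 - 1/120 = 13933/240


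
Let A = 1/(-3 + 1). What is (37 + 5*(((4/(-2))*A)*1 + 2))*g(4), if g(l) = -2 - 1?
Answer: -156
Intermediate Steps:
A = -½ (A = 1/(-2) = -½ ≈ -0.50000)
g(l) = -3
(37 + 5*(((4/(-2))*A)*1 + 2))*g(4) = (37 + 5*(((4/(-2))*(-½))*1 + 2))*(-3) = (37 + 5*(((4*(-½))*(-½))*1 + 2))*(-3) = (37 + 5*(-2*(-½)*1 + 2))*(-3) = (37 + 5*(1*1 + 2))*(-3) = (37 + 5*(1 + 2))*(-3) = (37 + 5*3)*(-3) = (37 + 15)*(-3) = 52*(-3) = -156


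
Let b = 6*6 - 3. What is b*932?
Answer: 30756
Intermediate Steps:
b = 33 (b = 36 - 3 = 33)
b*932 = 33*932 = 30756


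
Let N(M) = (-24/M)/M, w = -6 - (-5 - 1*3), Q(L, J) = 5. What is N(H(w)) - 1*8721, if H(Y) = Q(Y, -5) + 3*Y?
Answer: -1055265/121 ≈ -8721.2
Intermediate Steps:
w = 2 (w = -6 - (-5 - 3) = -6 - 1*(-8) = -6 + 8 = 2)
H(Y) = 5 + 3*Y
N(M) = -24/M²
N(H(w)) - 1*8721 = -24/(5 + 3*2)² - 1*8721 = -24/(5 + 6)² - 8721 = -24/11² - 8721 = -24*1/121 - 8721 = -24/121 - 8721 = -1055265/121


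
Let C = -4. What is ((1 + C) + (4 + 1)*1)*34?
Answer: 68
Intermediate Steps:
((1 + C) + (4 + 1)*1)*34 = ((1 - 4) + (4 + 1)*1)*34 = (-3 + 5*1)*34 = (-3 + 5)*34 = 2*34 = 68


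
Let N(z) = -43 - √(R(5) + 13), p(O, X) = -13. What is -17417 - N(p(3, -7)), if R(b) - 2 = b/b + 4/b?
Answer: -17374 + 2*√105/5 ≈ -17370.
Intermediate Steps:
R(b) = 3 + 4/b (R(b) = 2 + (b/b + 4/b) = 2 + (1 + 4/b) = 3 + 4/b)
N(z) = -43 - 2*√105/5 (N(z) = -43 - √((3 + 4/5) + 13) = -43 - √((3 + 4*(⅕)) + 13) = -43 - √((3 + ⅘) + 13) = -43 - √(19/5 + 13) = -43 - √(84/5) = -43 - 2*√105/5)
-17417 - N(p(3, -7)) = -17417 - (-43 - 2*√105/5) = -17417 + (43 + 2*√105/5) = -17374 + 2*√105/5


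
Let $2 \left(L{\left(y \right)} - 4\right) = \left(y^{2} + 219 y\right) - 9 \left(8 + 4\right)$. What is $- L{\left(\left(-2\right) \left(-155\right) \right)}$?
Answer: $-81945$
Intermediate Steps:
$L{\left(y \right)} = -50 + \frac{y^{2}}{2} + \frac{219 y}{2}$ ($L{\left(y \right)} = 4 + \frac{\left(y^{2} + 219 y\right) - 9 \left(8 + 4\right)}{2} = 4 + \frac{\left(y^{2} + 219 y\right) - 108}{2} = 4 + \frac{-108 + y^{2} + 219 y}{2} = 4 + \left(-54 + \frac{y^{2}}{2} + \frac{219 y}{2}\right) = -50 + \frac{y^{2}}{2} + \frac{219 y}{2}$)
$- L{\left(\left(-2\right) \left(-155\right) \right)} = - (-50 + \frac{\left(\left(-2\right) \left(-155\right)\right)^{2}}{2} + \frac{219 \left(\left(-2\right) \left(-155\right)\right)}{2}) = - (-50 + \frac{310^{2}}{2} + \frac{219}{2} \cdot 310) = - (-50 + \frac{1}{2} \cdot 96100 + 33945) = - (-50 + 48050 + 33945) = \left(-1\right) 81945 = -81945$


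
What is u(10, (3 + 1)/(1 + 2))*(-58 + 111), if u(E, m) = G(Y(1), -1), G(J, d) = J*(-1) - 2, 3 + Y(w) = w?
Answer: 0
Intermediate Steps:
Y(w) = -3 + w
G(J, d) = -2 - J (G(J, d) = -J - 2 = -2 - J)
u(E, m) = 0 (u(E, m) = -2 - (-3 + 1) = -2 - 1*(-2) = -2 + 2 = 0)
u(10, (3 + 1)/(1 + 2))*(-58 + 111) = 0*(-58 + 111) = 0*53 = 0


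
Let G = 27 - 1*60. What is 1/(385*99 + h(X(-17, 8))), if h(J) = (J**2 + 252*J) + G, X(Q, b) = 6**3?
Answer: 1/139170 ≈ 7.1855e-6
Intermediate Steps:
G = -33 (G = 27 - 60 = -33)
X(Q, b) = 216
h(J) = -33 + J**2 + 252*J (h(J) = (J**2 + 252*J) - 33 = -33 + J**2 + 252*J)
1/(385*99 + h(X(-17, 8))) = 1/(385*99 + (-33 + 216**2 + 252*216)) = 1/(38115 + (-33 + 46656 + 54432)) = 1/(38115 + 101055) = 1/139170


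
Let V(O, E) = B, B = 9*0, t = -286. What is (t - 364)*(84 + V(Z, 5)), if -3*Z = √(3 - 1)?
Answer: -54600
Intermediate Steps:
Z = -√2/3 (Z = -√(3 - 1)/3 = -√2/3 ≈ -0.47140)
B = 0
V(O, E) = 0
(t - 364)*(84 + V(Z, 5)) = (-286 - 364)*(84 + 0) = -650*84 = -54600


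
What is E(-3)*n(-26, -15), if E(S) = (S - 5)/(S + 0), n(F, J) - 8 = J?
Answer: -56/3 ≈ -18.667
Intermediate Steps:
n(F, J) = 8 + J
E(S) = (-5 + S)/S
E(-3)*n(-26, -15) = ((-5 - 3)/(-3))*(8 - 15) = -⅓*(-8)*(-7) = (8/3)*(-7) = -56/3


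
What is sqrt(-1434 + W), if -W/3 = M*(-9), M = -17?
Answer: I*sqrt(1893) ≈ 43.509*I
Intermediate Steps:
W = -459 (W = -(-51)*(-9) = -3*153 = -459)
sqrt(-1434 + W) = sqrt(-1434 - 459) = sqrt(-1893) = I*sqrt(1893)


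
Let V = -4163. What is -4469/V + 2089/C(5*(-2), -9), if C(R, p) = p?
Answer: -8656286/37467 ≈ -231.04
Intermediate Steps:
-4469/V + 2089/C(5*(-2), -9) = -4469/(-4163) + 2089/(-9) = -4469*(-1/4163) + 2089*(-1/9) = 4469/4163 - 2089/9 = -8656286/37467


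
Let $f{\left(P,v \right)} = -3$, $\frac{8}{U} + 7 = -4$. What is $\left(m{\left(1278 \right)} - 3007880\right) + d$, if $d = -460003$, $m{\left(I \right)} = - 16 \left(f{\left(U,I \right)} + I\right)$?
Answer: $-3488283$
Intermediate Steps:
$U = - \frac{8}{11}$ ($U = \frac{8}{-7 - 4} = \frac{8}{-11} = 8 \left(- \frac{1}{11}\right) = - \frac{8}{11} \approx -0.72727$)
$m{\left(I \right)} = 48 - 16 I$ ($m{\left(I \right)} = - 16 \left(-3 + I\right) = 48 - 16 I$)
$\left(m{\left(1278 \right)} - 3007880\right) + d = \left(\left(48 - 20448\right) - 3007880\right) - 460003 = \left(-20400 - 3007880\right) - 460003 = -3028280 - 460003 = -3488283$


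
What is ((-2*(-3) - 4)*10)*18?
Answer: 360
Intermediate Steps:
((-2*(-3) - 4)*10)*18 = ((6 - 4)*10)*18 = (2*10)*18 = 20*18 = 360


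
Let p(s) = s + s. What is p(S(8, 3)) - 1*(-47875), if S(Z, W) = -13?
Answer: 47849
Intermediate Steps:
p(s) = 2*s
p(S(8, 3)) - 1*(-47875) = 2*(-13) - 1*(-47875) = -26 + 47875 = 47849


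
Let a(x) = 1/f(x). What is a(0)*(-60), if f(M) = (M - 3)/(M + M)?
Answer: 0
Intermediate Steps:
f(M) = (-3 + M)/(2*M) (f(M) = (-3 + M)/((2*M)) = (-3 + M)*(1/(2*M)) = (-3 + M)/(2*M))
a(x) = 2*x/(-3 + x) (a(x) = 1/((-3 + x)/(2*x)) = 2*x/(-3 + x))
a(0)*(-60) = (2*0/(-3 + 0))*(-60) = (2*0/(-3))*(-60) = (2*0*(-⅓))*(-60) = 0*(-60) = 0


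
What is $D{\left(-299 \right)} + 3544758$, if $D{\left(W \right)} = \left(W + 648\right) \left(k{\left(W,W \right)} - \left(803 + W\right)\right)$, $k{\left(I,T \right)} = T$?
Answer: $3264511$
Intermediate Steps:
$D{\left(W \right)} = -520344 - 803 W$ ($D{\left(W \right)} = \left(W + 648\right) \left(W - \left(803 + W\right)\right) = \left(648 + W\right) \left(-803\right) = -520344 - 803 W$)
$D{\left(-299 \right)} + 3544758 = \left(-520344 - -240097\right) + 3544758 = \left(-520344 + 240097\right) + 3544758 = -280247 + 3544758 = 3264511$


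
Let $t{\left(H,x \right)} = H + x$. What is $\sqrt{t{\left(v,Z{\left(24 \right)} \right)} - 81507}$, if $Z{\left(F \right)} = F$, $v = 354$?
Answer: $i \sqrt{81129} \approx 284.83 i$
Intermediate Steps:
$\sqrt{t{\left(v,Z{\left(24 \right)} \right)} - 81507} = \sqrt{\left(354 + 24\right) - 81507} = \sqrt{378 - 81507} = \sqrt{-81129} = i \sqrt{81129}$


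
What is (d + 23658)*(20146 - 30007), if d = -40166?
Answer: 162785388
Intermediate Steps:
(d + 23658)*(20146 - 30007) = (-40166 + 23658)*(20146 - 30007) = -16508*(-9861) = 162785388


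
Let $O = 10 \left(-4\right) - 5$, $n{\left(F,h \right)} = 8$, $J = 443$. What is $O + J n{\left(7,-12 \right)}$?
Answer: $3499$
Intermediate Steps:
$O = -45$ ($O = -40 - 5 = -45$)
$O + J n{\left(7,-12 \right)} = -45 + 443 \cdot 8 = -45 + 3544 = 3499$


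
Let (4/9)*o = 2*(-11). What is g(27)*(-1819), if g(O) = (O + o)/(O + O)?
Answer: 9095/12 ≈ 757.92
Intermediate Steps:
o = -99/2 (o = 9*(2*(-11))/4 = (9/4)*(-22) = -99/2 ≈ -49.500)
g(O) = (-99/2 + O)/(2*O) (g(O) = (O - 99/2)/(O + O) = (-99/2 + O)/((2*O)) = (-99/2 + O)*(1/(2*O)) = (-99/2 + O)/(2*O))
g(27)*(-1819) = ((1/4)*(-99 + 2*27)/27)*(-1819) = ((1/4)*(1/27)*(-99 + 54))*(-1819) = ((1/4)*(1/27)*(-45))*(-1819) = -5/12*(-1819) = 9095/12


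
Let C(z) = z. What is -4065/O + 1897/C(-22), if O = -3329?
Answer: -6225683/73238 ≈ -85.006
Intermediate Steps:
-4065/O + 1897/C(-22) = -4065/(-3329) + 1897/(-22) = -4065*(-1/3329) + 1897*(-1/22) = 4065/3329 - 1897/22 = -6225683/73238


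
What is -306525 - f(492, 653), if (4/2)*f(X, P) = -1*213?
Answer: -612837/2 ≈ -3.0642e+5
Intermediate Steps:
f(X, P) = -213/2 (f(X, P) = (-1*213)/2 = (½)*(-213) = -213/2)
-306525 - f(492, 653) = -306525 - 1*(-213/2) = -306525 + 213/2 = -612837/2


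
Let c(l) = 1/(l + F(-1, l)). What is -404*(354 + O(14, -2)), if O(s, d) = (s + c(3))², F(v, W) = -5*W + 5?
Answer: -10809020/49 ≈ -2.2059e+5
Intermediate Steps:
F(v, W) = 5 - 5*W
c(l) = 1/(5 - 4*l) (c(l) = 1/(l + (5 - 5*l)) = 1/(5 - 4*l))
O(s, d) = (-⅐ + s)² (O(s, d) = (s - 1/(-5 + 4*3))² = (s - 1/(-5 + 12))² = (s - 1/7)² = (s - 1*⅐)² = (s - ⅐)² = (-⅐ + s)²)
-404*(354 + O(14, -2)) = -404*(354 + (-1 + 7*14)²/49) = -404*(354 + (-1 + 98)²/49) = -404*(354 + (1/49)*97²) = -404*(354 + (1/49)*9409) = -404*(354 + 9409/49) = -404*26755/49 = -10809020/49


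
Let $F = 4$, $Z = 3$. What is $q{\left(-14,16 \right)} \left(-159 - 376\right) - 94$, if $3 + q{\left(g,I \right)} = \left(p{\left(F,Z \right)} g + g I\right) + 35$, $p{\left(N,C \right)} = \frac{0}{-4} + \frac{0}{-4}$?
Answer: $102626$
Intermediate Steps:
$p{\left(N,C \right)} = 0$ ($p{\left(N,C \right)} = 0 \left(- \frac{1}{4}\right) + 0 \left(- \frac{1}{4}\right) = 0 + 0 = 0$)
$q{\left(g,I \right)} = 32 + I g$ ($q{\left(g,I \right)} = -3 + \left(\left(0 g + g I\right) + 35\right) = -3 + \left(\left(0 + I g\right) + 35\right) = -3 + \left(I g + 35\right) = -3 + \left(35 + I g\right) = 32 + I g$)
$q{\left(-14,16 \right)} \left(-159 - 376\right) - 94 = \left(32 + 16 \left(-14\right)\right) \left(-159 - 376\right) - 94 = \left(32 - 224\right) \left(-159 - 376\right) - 94 = \left(-192\right) \left(-535\right) - 94 = 102720 - 94 = 102626$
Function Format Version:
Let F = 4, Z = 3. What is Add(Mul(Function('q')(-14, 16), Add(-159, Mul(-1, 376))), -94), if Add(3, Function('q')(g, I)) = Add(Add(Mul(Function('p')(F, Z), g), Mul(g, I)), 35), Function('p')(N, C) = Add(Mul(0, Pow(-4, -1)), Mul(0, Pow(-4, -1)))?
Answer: 102626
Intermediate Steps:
Function('p')(N, C) = 0 (Function('p')(N, C) = Add(Mul(0, Rational(-1, 4)), Mul(0, Rational(-1, 4))) = Add(0, 0) = 0)
Function('q')(g, I) = Add(32, Mul(I, g)) (Function('q')(g, I) = Add(-3, Add(Add(Mul(0, g), Mul(g, I)), 35)) = Add(-3, Add(Add(0, Mul(I, g)), 35)) = Add(-3, Add(Mul(I, g), 35)) = Add(-3, Add(35, Mul(I, g))) = Add(32, Mul(I, g)))
Add(Mul(Function('q')(-14, 16), Add(-159, Mul(-1, 376))), -94) = Add(Mul(Add(32, Mul(16, -14)), Add(-159, Mul(-1, 376))), -94) = Add(Mul(Add(32, -224), Add(-159, -376)), -94) = Add(Mul(-192, -535), -94) = Add(102720, -94) = 102626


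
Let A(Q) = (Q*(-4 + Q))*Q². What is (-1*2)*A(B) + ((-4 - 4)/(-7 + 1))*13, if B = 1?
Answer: 70/3 ≈ 23.333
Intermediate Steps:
A(Q) = Q³*(-4 + Q)
(-1*2)*A(B) + ((-4 - 4)/(-7 + 1))*13 = (-1*2)*(1³*(-4 + 1)) + ((-4 - 4)/(-7 + 1))*13 = -2*(-3) - 8/(-6)*13 = -2*(-3) - 8*(-⅙)*13 = 6 + (4/3)*13 = 6 + 52/3 = 70/3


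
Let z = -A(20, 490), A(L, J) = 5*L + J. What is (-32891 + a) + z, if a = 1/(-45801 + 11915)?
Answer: -1134537167/33886 ≈ -33481.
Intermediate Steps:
A(L, J) = J + 5*L
z = -590 (z = -(490 + 5*20) = -(490 + 100) = -1*590 = -590)
a = -1/33886 (a = 1/(-33886) = -1/33886 ≈ -2.9511e-5)
(-32891 + a) + z = (-32891 - 1/33886) - 590 = -1114544427/33886 - 590 = -1134537167/33886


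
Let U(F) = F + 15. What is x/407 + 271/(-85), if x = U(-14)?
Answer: -110212/34595 ≈ -3.1858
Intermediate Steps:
U(F) = 15 + F
x = 1 (x = 15 - 14 = 1)
x/407 + 271/(-85) = 1/407 + 271/(-85) = 1*(1/407) + 271*(-1/85) = 1/407 - 271/85 = -110212/34595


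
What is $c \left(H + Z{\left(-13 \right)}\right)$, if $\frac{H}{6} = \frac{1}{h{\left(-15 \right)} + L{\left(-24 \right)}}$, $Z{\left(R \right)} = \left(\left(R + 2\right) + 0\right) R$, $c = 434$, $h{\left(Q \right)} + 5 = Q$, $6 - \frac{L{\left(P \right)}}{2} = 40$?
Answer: $\frac{1364713}{22} \approx 62032.0$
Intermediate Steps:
$L{\left(P \right)} = -68$ ($L{\left(P \right)} = 12 - 80 = -68$)
$h{\left(Q \right)} = -5 + Q$
$Z{\left(R \right)} = R \left(2 + R\right)$ ($Z{\left(R \right)} = \left(\left(2 + R\right) + 0\right) R = \left(2 + R\right) R = R \left(2 + R\right)$)
$H = - \frac{3}{44}$ ($H = \frac{6}{\left(-5 - 15\right) - 68} = \frac{6}{-20 - 68} = \frac{6}{-88} = 6 \left(- \frac{1}{88}\right) = - \frac{3}{44} \approx -0.068182$)
$c \left(H + Z{\left(-13 \right)}\right) = 434 \left(- \frac{3}{44} - 13 \left(2 - 13\right)\right) = 434 \left(- \frac{3}{44} - -143\right) = 434 \left(- \frac{3}{44} + 143\right) = 434 \cdot \frac{6289}{44} = \frac{1364713}{22}$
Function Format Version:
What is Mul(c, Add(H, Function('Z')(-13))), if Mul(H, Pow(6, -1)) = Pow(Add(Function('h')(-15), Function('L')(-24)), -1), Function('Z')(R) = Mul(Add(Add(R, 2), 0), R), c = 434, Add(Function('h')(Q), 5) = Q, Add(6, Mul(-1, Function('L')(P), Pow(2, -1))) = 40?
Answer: Rational(1364713, 22) ≈ 62032.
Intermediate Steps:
Function('L')(P) = -68 (Function('L')(P) = Add(12, Mul(-2, 40)) = Add(12, -80) = -68)
Function('h')(Q) = Add(-5, Q)
Function('Z')(R) = Mul(R, Add(2, R)) (Function('Z')(R) = Mul(Add(Add(2, R), 0), R) = Mul(Add(2, R), R) = Mul(R, Add(2, R)))
H = Rational(-3, 44) (H = Mul(6, Pow(Add(Add(-5, -15), -68), -1)) = Mul(6, Pow(Add(-20, -68), -1)) = Mul(6, Pow(-88, -1)) = Mul(6, Rational(-1, 88)) = Rational(-3, 44) ≈ -0.068182)
Mul(c, Add(H, Function('Z')(-13))) = Mul(434, Add(Rational(-3, 44), Mul(-13, Add(2, -13)))) = Mul(434, Add(Rational(-3, 44), Mul(-13, -11))) = Mul(434, Add(Rational(-3, 44), 143)) = Mul(434, Rational(6289, 44)) = Rational(1364713, 22)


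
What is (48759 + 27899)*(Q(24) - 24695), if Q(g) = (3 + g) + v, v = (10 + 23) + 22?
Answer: -1886783354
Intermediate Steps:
v = 55 (v = 33 + 22 = 55)
Q(g) = 58 + g (Q(g) = (3 + g) + 55 = 58 + g)
(48759 + 27899)*(Q(24) - 24695) = (48759 + 27899)*((58 + 24) - 24695) = 76658*(82 - 24695) = 76658*(-24613) = -1886783354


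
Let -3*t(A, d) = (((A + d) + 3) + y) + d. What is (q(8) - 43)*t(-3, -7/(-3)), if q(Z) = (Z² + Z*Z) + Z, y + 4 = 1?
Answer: -155/3 ≈ -51.667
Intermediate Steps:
y = -3 (y = -4 + 1 = -3)
q(Z) = Z + 2*Z² (q(Z) = (Z² + Z²) + Z = 2*Z² + Z = Z + 2*Z²)
t(A, d) = -2*d/3 - A/3 (t(A, d) = -((((A + d) + 3) - 3) + d)/3 = -(((3 + A + d) - 3) + d)/3 = -((A + d) + d)/3 = -(A + 2*d)/3 = -2*d/3 - A/3)
(q(8) - 43)*t(-3, -7/(-3)) = (8*(1 + 2*8) - 43)*(-(-14)/(3*(-3)) - ⅓*(-3)) = (8*(1 + 16) - 43)*(-(-14)*(-1)/(3*3) + 1) = (8*17 - 43)*(-⅔*7/3 + 1) = (136 - 43)*(-14/9 + 1) = 93*(-5/9) = -155/3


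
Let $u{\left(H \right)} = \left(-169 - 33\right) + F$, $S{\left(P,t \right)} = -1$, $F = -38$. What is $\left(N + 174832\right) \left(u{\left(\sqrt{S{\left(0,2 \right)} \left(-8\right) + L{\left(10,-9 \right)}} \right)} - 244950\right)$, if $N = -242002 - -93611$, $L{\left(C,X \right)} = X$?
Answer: $-6483068790$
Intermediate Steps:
$u{\left(H \right)} = -240$ ($u{\left(H \right)} = \left(-169 - 33\right) - 38 = -202 - 38 = -240$)
$N = -148391$ ($N = -242002 + 93611 = -148391$)
$\left(N + 174832\right) \left(u{\left(\sqrt{S{\left(0,2 \right)} \left(-8\right) + L{\left(10,-9 \right)}} \right)} - 244950\right) = \left(-148391 + 174832\right) \left(-240 - 244950\right) = 26441 \left(-245190\right) = -6483068790$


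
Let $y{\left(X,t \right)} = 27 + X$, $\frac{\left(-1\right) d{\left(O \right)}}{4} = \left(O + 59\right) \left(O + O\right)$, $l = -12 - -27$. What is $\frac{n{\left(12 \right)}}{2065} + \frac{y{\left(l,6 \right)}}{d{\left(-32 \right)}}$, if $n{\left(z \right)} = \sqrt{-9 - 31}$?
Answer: $\frac{7}{1152} + \frac{2 i \sqrt{10}}{2065} \approx 0.0060764 + 0.0030627 i$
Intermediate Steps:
$l = 15$ ($l = -12 + 27 = 15$)
$n{\left(z \right)} = 2 i \sqrt{10}$ ($n{\left(z \right)} = \sqrt{-40} = 2 i \sqrt{10}$)
$d{\left(O \right)} = - 8 O \left(59 + O\right)$ ($d{\left(O \right)} = - 4 \left(O + 59\right) \left(O + O\right) = - 4 \left(59 + O\right) 2 O = - 4 \cdot 2 O \left(59 + O\right) = - 8 O \left(59 + O\right)$)
$\frac{n{\left(12 \right)}}{2065} + \frac{y{\left(l,6 \right)}}{d{\left(-32 \right)}} = \frac{2 i \sqrt{10}}{2065} + \frac{27 + 15}{\left(-8\right) \left(-32\right) \left(59 - 32\right)} = 2 i \sqrt{10} \cdot \frac{1}{2065} + \frac{42}{\left(-8\right) \left(-32\right) 27} = \frac{2 i \sqrt{10}}{2065} + \frac{42}{6912} = \frac{2 i \sqrt{10}}{2065} + 42 \cdot \frac{1}{6912} = \frac{2 i \sqrt{10}}{2065} + \frac{7}{1152} = \frac{7}{1152} + \frac{2 i \sqrt{10}}{2065}$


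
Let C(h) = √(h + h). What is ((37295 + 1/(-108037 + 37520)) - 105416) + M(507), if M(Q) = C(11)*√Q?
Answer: -4803688558/70517 + 13*√66 ≈ -68015.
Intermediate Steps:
C(h) = √2*√h (C(h) = √(2*h) = √2*√h)
M(Q) = √22*√Q (M(Q) = (√2*√11)*√Q = √22*√Q)
((37295 + 1/(-108037 + 37520)) - 105416) + M(507) = ((37295 + 1/(-108037 + 37520)) - 105416) + √22*√507 = ((37295 + 1/(-70517)) - 105416) + √22*(13*√3) = ((37295 - 1/70517) - 105416) + 13*√66 = (2629931514/70517 - 105416) + 13*√66 = -4803688558/70517 + 13*√66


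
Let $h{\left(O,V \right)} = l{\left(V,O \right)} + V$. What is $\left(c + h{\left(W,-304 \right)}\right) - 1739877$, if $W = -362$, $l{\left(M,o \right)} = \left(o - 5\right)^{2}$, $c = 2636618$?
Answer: $1031126$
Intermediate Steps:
$l{\left(M,o \right)} = \left(-5 + o\right)^{2}$
$h{\left(O,V \right)} = V + \left(-5 + O\right)^{2}$ ($h{\left(O,V \right)} = \left(-5 + O\right)^{2} + V = V + \left(-5 + O\right)^{2}$)
$\left(c + h{\left(W,-304 \right)}\right) - 1739877 = \left(2636618 - \left(304 - \left(-5 - 362\right)^{2}\right)\right) - 1739877 = \left(2636618 - \left(304 - \left(-367\right)^{2}\right)\right) - 1739877 = \left(2636618 + \left(-304 + 134689\right)\right) - 1739877 = \left(2636618 + 134385\right) - 1739877 = 2771003 - 1739877 = 1031126$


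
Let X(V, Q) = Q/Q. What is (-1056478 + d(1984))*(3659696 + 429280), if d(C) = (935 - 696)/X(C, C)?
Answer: -4318935921264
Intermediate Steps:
X(V, Q) = 1
d(C) = 239 (d(C) = (935 - 696)/1 = 239*1 = 239)
(-1056478 + d(1984))*(3659696 + 429280) = (-1056478 + 239)*(3659696 + 429280) = -1056239*4088976 = -4318935921264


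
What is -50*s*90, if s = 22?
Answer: -99000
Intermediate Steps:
-50*s*90 = -50*22*90 = -1100*90 = -99000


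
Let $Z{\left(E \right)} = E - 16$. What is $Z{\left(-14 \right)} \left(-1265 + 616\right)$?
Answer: $19470$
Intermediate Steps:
$Z{\left(E \right)} = -16 + E$ ($Z{\left(E \right)} = E - 16 = -16 + E$)
$Z{\left(-14 \right)} \left(-1265 + 616\right) = \left(-16 - 14\right) \left(-1265 + 616\right) = \left(-30\right) \left(-649\right) = 19470$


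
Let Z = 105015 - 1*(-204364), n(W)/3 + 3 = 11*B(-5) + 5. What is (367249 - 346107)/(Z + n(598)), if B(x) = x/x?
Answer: 10571/154709 ≈ 0.068328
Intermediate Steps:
B(x) = 1
n(W) = 39 (n(W) = -9 + 3*(11*1 + 5) = -9 + 3*(11 + 5) = -9 + 3*16 = -9 + 48 = 39)
Z = 309379 (Z = 105015 + 204364 = 309379)
(367249 - 346107)/(Z + n(598)) = (367249 - 346107)/(309379 + 39) = 21142/309418 = 21142*(1/309418) = 10571/154709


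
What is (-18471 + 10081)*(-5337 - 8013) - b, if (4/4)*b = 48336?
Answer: 111958164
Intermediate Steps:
b = 48336
(-18471 + 10081)*(-5337 - 8013) - b = (-18471 + 10081)*(-5337 - 8013) - 1*48336 = -8390*(-13350) - 48336 = 112006500 - 48336 = 111958164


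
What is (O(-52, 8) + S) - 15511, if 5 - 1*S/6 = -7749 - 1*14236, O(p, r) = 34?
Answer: 116463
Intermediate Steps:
S = 131940 (S = 30 - 6*(-7749 - 1*14236) = 30 - 6*(-7749 - 14236) = 30 - 6*(-21985) = 30 + 131910 = 131940)
(O(-52, 8) + S) - 15511 = (34 + 131940) - 15511 = 131974 - 15511 = 116463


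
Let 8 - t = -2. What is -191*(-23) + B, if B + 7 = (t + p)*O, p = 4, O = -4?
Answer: 4330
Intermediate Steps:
t = 10 (t = 8 - 1*(-2) = 8 + 2 = 10)
B = -63 (B = -7 + (10 + 4)*(-4) = -7 + 14*(-4) = -7 - 56 = -63)
-191*(-23) + B = -191*(-23) - 63 = 4393 - 63 = 4330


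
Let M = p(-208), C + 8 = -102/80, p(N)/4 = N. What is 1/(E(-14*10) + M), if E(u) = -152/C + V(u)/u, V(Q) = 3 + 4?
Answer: -7420/6052211 ≈ -0.0012260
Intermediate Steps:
V(Q) = 7
p(N) = 4*N
C = -371/40 (C = -8 - 102/80 = -8 - 102*1/80 = -8 - 51/40 = -371/40 ≈ -9.2750)
E(u) = 6080/371 + 7/u (E(u) = -152/(-371/40) + 7/u = -152*(-40/371) + 7/u = 6080/371 + 7/u)
M = -832 (M = 4*(-208) = -832)
1/(E(-14*10) + M) = 1/((6080/371 + 7/((-14*10))) - 832) = 1/((6080/371 + 7/(-140)) - 832) = 1/((6080/371 + 7*(-1/140)) - 832) = 1/((6080/371 - 1/20) - 832) = 1/(121229/7420 - 832) = 1/(-6052211/7420) = -7420/6052211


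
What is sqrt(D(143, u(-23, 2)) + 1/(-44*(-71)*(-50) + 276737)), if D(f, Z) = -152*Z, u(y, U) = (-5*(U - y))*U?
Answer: sqrt(61345377571393)/40179 ≈ 194.94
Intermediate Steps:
u(y, U) = U*(-5*U + 5*y) (u(y, U) = (-5*U + 5*y)*U = U*(-5*U + 5*y))
D(f, Z) = -152*Z
sqrt(D(143, u(-23, 2)) + 1/(-44*(-71)*(-50) + 276737)) = sqrt(-760*2*(-23 - 1*2) + 1/(-44*(-71)*(-50) + 276737)) = sqrt(-760*2*(-23 - 2) + 1/(3124*(-50) + 276737)) = sqrt(-760*2*(-25) + 1/(-156200 + 276737)) = sqrt(-152*(-250) + 1/120537) = sqrt(38000 + 1/120537) = sqrt(4580406001/120537) = sqrt(61345377571393)/40179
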